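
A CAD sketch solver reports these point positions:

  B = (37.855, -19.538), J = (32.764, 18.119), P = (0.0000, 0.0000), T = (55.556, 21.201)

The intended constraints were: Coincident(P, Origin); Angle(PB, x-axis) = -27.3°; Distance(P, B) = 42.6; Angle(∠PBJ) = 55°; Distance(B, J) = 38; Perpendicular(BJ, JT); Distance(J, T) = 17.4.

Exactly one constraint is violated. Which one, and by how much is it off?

Distance(J, T) = 17.4 — off by 5.60.

P = (0.00, 0.00) ✓; PB at -27.30° ✓; |PB| = 42.60 ✓; ∠PBJ = 55.00° ✓; |BJ| = 38.00 ✓; ∠(BJ, JT) = 90.00° ✓; |JT| = 23.00 ✗.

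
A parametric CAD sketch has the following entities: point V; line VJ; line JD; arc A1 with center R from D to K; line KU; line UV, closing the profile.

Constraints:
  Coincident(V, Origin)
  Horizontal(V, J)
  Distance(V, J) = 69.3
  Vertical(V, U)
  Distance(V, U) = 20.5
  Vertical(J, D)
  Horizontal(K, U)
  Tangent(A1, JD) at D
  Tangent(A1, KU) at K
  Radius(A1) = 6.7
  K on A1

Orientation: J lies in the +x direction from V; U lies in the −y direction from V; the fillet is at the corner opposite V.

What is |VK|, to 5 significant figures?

65.871

The virtual corner opposite V is at (69.300, -20.500). Since A1 is tangent to JD there, RD ⟂ JD and A1 meets KU tangentially, so RK is at right angles to KU, with radius 6.7, so the center R sits 6.7 in from both sides at R = (62.600, -13.800). That places the tangent points at D = (69.300, -13.800) on JD and K = (62.600, -20.500) on KU. Then |VK| = |K − V| = 65.871.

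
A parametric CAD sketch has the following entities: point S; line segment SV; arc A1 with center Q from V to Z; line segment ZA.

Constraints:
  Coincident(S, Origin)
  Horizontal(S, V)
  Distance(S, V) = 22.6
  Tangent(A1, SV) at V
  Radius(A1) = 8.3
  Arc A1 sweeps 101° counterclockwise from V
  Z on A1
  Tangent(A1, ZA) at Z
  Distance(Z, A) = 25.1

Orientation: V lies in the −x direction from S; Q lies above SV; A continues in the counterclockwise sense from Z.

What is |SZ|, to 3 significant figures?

17.5

Tangency of A1 to SV means the radius QV is perpendicular to SV, so Q = V + (0, 8.3) = (-22.6, 8.30). On A1, V sits at bearing -90° from Q; a 101° counterclockwise sweep puts Z at bearing 11°, so Z = Q + 8.3·(cos 11°, sin 11°) = (-14.5, 9.88). Then |SZ| = |Z − S| = 17.5.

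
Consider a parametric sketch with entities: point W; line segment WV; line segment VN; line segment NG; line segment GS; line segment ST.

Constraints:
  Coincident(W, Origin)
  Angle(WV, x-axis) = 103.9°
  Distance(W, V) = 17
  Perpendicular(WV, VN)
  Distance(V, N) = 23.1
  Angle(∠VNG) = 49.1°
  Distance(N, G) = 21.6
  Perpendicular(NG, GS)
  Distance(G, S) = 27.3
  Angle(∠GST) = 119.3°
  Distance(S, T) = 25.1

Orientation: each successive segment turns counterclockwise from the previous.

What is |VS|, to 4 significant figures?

11.78

W is at the origin; WV runs at 103.9° with length 17.0, so V = (-4.084, 16.50). The perpendicularity gives VN at right angles to WV, so VN runs at -166.1°; with |VN| = 23.1, N = (-26.51, 10.95). ∠VNG = 49.1° gives NG at -35.20° from the x-axis; with |NG| = 21.6, G = (-8.857, -1.498). NG is perpendicular to GS, so GS runs at 54.80°; with |GS| = 27.3, S = (6.880, 20.81). Then |VS| = |S − V| = 11.78.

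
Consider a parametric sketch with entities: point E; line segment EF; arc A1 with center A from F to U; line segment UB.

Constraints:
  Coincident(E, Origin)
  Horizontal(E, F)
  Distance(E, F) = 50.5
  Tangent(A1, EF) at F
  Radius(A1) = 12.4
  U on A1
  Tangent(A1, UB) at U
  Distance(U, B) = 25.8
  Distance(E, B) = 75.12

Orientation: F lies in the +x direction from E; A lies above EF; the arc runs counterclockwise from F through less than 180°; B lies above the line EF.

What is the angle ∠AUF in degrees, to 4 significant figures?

47.97°

Checks: |AU| = 12.40 ✓; ∠(AU, UB) = 90.00° ✓; |UB| = 25.80 ✓; |EB| = 75.12 ✓.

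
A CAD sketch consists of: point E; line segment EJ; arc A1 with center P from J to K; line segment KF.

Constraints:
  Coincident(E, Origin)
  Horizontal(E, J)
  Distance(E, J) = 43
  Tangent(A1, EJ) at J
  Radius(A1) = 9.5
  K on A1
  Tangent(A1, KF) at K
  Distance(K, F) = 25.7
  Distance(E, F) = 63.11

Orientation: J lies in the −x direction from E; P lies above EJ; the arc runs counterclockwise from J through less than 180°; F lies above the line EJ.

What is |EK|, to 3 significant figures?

39.0

E is at the origin; EJ is horizontal with |EJ| = 43.0 and J on the −x side, so J = (-43.0, 0.00). The tangent condition forces PJ to be normal to EJ, so P = J + (0, 9.5) = (-43.0, 9.50). Since PK ⟂ KF (tangency), |PF| = √(9.5² + 25.7²) = 27.4 regardless of where K sits on A1. So F lies on both circle(E, 63.11) and circle(P, 27.4); the above-EJ intersection is F = (-52.3, 35.3). K is the foot of the tangent from F: K = (-35.7, 15.6).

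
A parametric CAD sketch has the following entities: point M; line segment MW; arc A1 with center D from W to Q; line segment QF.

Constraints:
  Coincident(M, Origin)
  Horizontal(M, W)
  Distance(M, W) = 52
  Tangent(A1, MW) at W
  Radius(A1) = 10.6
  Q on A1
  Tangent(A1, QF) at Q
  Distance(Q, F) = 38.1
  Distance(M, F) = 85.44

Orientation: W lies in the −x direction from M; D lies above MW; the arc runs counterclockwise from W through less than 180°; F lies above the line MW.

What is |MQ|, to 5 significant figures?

48.577

M is at the origin; MW is horizontal with |MW| = 52.0 and W on the −x side, so W = (-52.000, 0.0000). Tangency of A1 to MW means the radius DW is perpendicular to MW, so D = W + (0, 10.6) = (-52.000, 10.600). Since DQ ⟂ QF (tangency), |DF| = √(10.6² + 38.1²) = 39.547 regardless of where Q sits on A1. So F lies on both circle(M, 85.44) and circle(D, 39.547); the above-MW intersection is F = (-73.279, 43.935). Q is the foot of the tangent from F: Q = (-44.921, 18.490).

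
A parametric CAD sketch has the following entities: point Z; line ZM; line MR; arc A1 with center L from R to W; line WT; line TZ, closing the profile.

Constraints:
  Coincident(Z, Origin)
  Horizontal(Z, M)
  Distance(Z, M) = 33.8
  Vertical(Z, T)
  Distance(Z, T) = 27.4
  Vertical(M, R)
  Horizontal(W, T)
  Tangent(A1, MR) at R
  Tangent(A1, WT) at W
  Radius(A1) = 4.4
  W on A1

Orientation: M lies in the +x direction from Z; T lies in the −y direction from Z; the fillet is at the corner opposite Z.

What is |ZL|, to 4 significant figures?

37.33

Z is at the origin; ZM is horizontal with |ZM| = 33.8 and M on the +x side, so M = (33.80, 0.000). Z and T share the same x with |ZT| = 27.4 and T on the −y side, so T = (0.000, -27.40). The virtual corner opposite Z is at (33.80, -27.40). Tangency of A1 to MR means the radius LR is perpendicular to MR and A1 meets WT tangentially, so LW is at right angles to WT, with radius 4.4, so the center L sits 4.4 in from both sides at L = (29.40, -23.00). Then |ZL| = |L − Z| = 37.33.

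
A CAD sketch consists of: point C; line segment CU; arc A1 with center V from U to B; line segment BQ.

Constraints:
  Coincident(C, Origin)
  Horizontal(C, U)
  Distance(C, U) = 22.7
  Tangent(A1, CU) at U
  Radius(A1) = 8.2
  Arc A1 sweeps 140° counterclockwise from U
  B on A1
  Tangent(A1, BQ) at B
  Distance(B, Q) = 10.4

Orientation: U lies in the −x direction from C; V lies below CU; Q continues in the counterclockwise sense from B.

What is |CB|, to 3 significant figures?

31.5

C is at the origin; CU is horizontal with |CU| = 22.7 and U on the −x side, so U = (-22.7, 0.00). A1 meets CU tangentially, so VU is at right angles to CU, so V = U + (0, -8.2) = (-22.7, -8.20). On A1, U sits at bearing 90° from V; a 140° counterclockwise sweep puts B at bearing 230°, so B = V + 8.2·(cos 230°, sin 230°) = (-28.0, -14.5). Then |CB| = |B − C| = 31.5.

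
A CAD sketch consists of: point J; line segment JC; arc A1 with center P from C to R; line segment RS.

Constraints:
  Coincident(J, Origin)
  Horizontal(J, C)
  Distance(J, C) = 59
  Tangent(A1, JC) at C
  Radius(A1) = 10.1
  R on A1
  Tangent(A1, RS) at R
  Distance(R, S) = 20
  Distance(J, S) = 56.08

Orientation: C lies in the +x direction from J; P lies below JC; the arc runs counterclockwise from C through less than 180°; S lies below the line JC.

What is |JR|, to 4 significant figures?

49.83

J is at the origin; JC is horizontal with |JC| = 59.0 and C on the +x side, so C = (59.00, 0.000). Since A1 is tangent to JC there, PC ⟂ JC, so P = C + (0, -10.1) = (59.00, -10.10). Since PR ⟂ RS (tangency), |PS| = √(10.1² + 20.0²) = 22.41 regardless of where R sits on A1. So S lies on both circle(J, 56.08) and circle(P, 22.41); the below-JC intersection is S = (47.72, -29.46). R is the foot of the tangent from S: R = (48.92, -9.495).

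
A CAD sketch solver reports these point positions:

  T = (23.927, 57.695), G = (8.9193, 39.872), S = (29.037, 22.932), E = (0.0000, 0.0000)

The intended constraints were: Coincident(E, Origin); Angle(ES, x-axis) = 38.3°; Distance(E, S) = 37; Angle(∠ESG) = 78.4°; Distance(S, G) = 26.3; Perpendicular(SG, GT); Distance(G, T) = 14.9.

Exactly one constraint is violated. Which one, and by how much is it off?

Distance(G, T) = 14.9 — off by 8.40.

E = (0.00, 0.00) ✓; ES at 38.30° ✓; |ES| = 37.00 ✓; ∠ESG = 78.40° ✓; |SG| = 26.30 ✓; ∠(SG, GT) = 90.00° ✓; |GT| = 23.30 ✗.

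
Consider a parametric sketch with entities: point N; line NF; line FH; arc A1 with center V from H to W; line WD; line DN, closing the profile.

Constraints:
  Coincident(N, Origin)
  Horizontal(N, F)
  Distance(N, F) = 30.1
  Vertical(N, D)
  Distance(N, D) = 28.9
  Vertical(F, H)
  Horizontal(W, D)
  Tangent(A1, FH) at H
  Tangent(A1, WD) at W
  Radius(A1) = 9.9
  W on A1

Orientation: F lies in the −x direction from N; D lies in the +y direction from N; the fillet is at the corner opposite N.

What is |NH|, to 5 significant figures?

35.595

N is at the origin; NF is horizontal with |NF| = 30.1 and F on the −x side, so F = (-30.100, 0.0000). N and D share the same x with |ND| = 28.9 and D on the +y side, so D = (0.0000, 28.900). The virtual corner opposite N is at (-30.100, 28.900). A1 meets FH tangentially, so VH is at right angles to FH and since A1 is tangent to WD there, VW ⟂ WD, with radius 9.9, so the center V sits 9.9 in from both sides at V = (-20.200, 19.000). That places the tangent points at H = (-30.100, 19.000) on FH and W = (-20.200, 28.900) on WD. Then |NH| = |H − N| = 35.595.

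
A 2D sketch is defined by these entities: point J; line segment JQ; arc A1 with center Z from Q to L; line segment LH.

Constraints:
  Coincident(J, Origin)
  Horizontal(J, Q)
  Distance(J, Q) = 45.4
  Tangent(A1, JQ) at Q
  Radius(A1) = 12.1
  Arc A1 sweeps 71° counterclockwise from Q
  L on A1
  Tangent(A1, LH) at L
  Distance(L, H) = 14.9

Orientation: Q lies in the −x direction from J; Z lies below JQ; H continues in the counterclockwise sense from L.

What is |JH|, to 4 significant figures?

65.58

J is at the origin; J and Q share the same y with |JQ| = 45.4 and Q on the −x side, so Q = (-45.40, 0.000). The tangent condition forces ZQ to be normal to JQ, so Z = Q + (0, -12.1) = (-45.40, -12.10). On A1, Q sits at bearing 90° from Z; a 71° counterclockwise sweep puts L at bearing 161°, so L = Z + 12.1·(cos 161°, sin 161°) = (-56.84, -8.161). Tangency of A1 to LH means the radius ZL is perpendicular to LH, so LH runs along (−sin 161°, cos 161°); with |LH| = 14.9, H = (-61.69, -22.25). Then |JH| = |H − J| = 65.58.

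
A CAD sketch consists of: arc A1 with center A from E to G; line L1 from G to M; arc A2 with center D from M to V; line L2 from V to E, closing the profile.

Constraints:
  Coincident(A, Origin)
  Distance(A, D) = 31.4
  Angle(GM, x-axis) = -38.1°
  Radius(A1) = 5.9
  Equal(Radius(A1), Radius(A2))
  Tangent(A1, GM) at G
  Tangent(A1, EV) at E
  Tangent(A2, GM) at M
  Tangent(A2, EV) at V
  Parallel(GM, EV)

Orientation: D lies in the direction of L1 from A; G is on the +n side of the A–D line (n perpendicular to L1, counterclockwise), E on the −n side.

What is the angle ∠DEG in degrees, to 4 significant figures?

79.36°

The slot axis is L1's direction at -38.1°, so u = (cos -38.1°, sin -38.1°) = (0.7869, -0.6170) and n = (−sin -38.1°, cos -38.1°) = (0.6170, 0.7869). A is at the origin and D lies 31.4 along u from A, so D = 31.4·u = (24.71, -19.37). Tangency of A1 to both parallel lines with radius 5.9 puts G and E at A ± 5.9·n: G = (3.641, 4.643), E = (-3.641, -4.643). Then cos ∠DEG = ED·EG / (|ED||EG|), giving 79.36°.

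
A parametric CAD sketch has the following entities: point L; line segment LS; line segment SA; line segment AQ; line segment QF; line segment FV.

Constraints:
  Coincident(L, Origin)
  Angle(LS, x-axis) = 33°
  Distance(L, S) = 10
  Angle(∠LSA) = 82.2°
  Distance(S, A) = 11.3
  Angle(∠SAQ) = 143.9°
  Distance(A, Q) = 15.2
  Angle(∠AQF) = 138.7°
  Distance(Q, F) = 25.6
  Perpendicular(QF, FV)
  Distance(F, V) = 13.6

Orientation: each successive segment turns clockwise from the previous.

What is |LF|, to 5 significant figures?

36.754

L is at the origin; LS runs at 33.0° with length 10.0, so S = (8.3867, 5.4464). ∠LSA = 82.2° gives SA at -64.800° from the x-axis; with |SA| = 11.3, A = (13.198, -4.7782). ∠SAQ = 143.9° gives AQ at -100.90° from the x-axis; with |AQ| = 15.2, Q = (10.324, -19.704). ∠AQF = 138.7° gives QF at -142.20° from the x-axis; with |QF| = 25.6, F = (-9.9042, -35.394). Then |LF| = |F − L| = 36.754.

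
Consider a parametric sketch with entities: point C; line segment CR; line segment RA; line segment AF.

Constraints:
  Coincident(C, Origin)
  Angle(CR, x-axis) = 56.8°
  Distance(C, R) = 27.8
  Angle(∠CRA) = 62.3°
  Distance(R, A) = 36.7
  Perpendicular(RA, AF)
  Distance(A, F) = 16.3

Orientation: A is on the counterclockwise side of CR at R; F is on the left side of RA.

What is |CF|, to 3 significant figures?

25.2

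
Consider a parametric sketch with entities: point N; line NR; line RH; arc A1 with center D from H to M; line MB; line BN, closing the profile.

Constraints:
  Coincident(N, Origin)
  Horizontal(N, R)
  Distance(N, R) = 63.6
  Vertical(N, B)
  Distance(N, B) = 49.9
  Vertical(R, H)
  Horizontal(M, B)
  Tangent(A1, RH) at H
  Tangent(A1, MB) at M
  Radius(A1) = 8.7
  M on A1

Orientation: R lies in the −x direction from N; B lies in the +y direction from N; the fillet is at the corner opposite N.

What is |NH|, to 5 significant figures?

75.779

The virtual corner opposite N is at (-63.600, 49.900). A1 meets RH tangentially, so DH is at right angles to RH and A1 meets MB tangentially, so DM is at right angles to MB, with radius 8.7, so the center D sits 8.7 in from both sides at D = (-54.900, 41.200). That places the tangent points at H = (-63.600, 41.200) on RH and M = (-54.900, 49.900) on MB. Then |NH| = |H − N| = 75.779.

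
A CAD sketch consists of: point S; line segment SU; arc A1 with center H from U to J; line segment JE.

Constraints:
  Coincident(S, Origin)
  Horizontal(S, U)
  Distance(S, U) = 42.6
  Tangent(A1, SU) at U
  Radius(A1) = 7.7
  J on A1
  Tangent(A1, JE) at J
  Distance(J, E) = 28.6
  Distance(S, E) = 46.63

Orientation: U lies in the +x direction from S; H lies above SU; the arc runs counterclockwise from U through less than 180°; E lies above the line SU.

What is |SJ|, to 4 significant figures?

50.22

S is at the origin; S and U share the same y with |SU| = 42.6 and U on the +x side, so U = (42.60, 0.000). Tangency of A1 to SU means the radius HU is perpendicular to SU, so H = U + (0, 7.7) = (42.60, 7.700). Since HJ ⟂ JE (tangency), |HE| = √(7.7² + 28.6²) = 29.62 regardless of where J sits on A1. So E lies on both circle(S, 46.63) and circle(H, 29.62); the above-SU intersection is E = (30.91, 34.91). J is the foot of the tangent from E: J = (48.64, 12.47).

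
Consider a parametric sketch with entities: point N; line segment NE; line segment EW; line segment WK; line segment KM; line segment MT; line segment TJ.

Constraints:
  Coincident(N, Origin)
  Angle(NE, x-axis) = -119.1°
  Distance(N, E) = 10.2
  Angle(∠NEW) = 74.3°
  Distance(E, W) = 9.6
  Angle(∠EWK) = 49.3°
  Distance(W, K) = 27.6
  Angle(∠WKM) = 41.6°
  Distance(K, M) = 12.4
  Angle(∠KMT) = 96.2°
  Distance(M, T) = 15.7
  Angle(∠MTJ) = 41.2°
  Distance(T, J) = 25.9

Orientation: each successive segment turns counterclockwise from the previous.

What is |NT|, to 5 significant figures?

5.3221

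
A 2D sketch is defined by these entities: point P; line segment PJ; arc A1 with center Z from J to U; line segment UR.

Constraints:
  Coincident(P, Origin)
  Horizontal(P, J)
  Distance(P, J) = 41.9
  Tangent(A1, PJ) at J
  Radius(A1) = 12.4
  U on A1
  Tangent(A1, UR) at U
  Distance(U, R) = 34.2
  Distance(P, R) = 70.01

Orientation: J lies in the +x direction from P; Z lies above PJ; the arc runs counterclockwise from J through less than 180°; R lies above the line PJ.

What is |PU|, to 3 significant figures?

55.9

Checks: |ZJ| = 12.40 ✓; |ZU| = 12.40 ✓; ∠(ZU, UR) = 90.00° ✓; |UR| = 34.20 ✓; |PR| = 70.01 ✓.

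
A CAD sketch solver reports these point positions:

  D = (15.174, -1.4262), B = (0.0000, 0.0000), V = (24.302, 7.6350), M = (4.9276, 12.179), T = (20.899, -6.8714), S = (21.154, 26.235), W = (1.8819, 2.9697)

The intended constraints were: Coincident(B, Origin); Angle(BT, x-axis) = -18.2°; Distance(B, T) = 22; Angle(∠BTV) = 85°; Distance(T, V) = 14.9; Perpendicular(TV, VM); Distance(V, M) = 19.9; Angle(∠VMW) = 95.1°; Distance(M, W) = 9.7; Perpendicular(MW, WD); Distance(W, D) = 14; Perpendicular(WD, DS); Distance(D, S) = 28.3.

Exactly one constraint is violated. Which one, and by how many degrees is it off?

Perpendicular(WD, DS) — off by 6.10°.

B = (0.00, 0.00) ✓; BT at -18.20° ✓; |BT| = 22.00 ✓; ∠BTV = 85.00° ✓; |TV| = 14.90 ✓; ∠(TV, VM) = 90.00° ✓; |VM| = 19.90 ✓; ∠VMW = 95.10° ✓; |MW| = 9.700 ✓; ∠(MW, WD) = 90.00° ✓; |WD| = 14.00 ✓; ∠(WD, DS) = 96.10° ✗; |DS| = 28.30 ✓.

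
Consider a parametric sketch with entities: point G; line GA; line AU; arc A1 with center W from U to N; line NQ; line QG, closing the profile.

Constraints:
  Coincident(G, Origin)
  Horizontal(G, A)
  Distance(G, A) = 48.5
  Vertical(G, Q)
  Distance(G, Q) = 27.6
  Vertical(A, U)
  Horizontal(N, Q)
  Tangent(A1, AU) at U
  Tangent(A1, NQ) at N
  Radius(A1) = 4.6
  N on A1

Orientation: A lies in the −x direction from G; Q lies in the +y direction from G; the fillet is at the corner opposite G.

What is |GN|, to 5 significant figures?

51.855

The virtual corner opposite G is at (-48.500, 27.600). The tangent condition forces WU to be normal to AU and since A1 is tangent to NQ there, WN ⟂ NQ, with radius 4.6, so the center W sits 4.6 in from both sides at W = (-43.900, 23.000). That places the tangent points at U = (-48.500, 23.000) on AU and N = (-43.900, 27.600) on NQ. Then |GN| = |N − G| = 51.855.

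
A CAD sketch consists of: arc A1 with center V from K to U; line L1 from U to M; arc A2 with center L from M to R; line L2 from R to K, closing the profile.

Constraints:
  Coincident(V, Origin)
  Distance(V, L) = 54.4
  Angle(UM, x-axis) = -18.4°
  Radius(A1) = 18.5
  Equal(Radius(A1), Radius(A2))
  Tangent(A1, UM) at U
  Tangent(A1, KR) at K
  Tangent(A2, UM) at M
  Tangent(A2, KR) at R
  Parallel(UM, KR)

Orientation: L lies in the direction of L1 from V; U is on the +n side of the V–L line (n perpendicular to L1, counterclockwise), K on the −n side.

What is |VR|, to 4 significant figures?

57.46

The slot axis is L1's direction at -18.4°, so u = (cos -18.4°, sin -18.4°) = (0.9489, -0.3156) and n = (−sin -18.4°, cos -18.4°) = (0.3156, 0.9489). V is at the origin and L lies 54.4 along u from V, so L = 54.4·u = (51.62, -17.17). Tangency of A1 to both parallel lines with radius 18.5 puts U and K at V ± 18.5·n: U = (5.840, 17.55), K = (-5.840, -17.55). Equal radii place M and R the same way about L: M = L + 18.5·n = (57.46, 0.3829), R = L − 18.5·n = (45.78, -34.73). Then |VR| = |R − V| = 57.46.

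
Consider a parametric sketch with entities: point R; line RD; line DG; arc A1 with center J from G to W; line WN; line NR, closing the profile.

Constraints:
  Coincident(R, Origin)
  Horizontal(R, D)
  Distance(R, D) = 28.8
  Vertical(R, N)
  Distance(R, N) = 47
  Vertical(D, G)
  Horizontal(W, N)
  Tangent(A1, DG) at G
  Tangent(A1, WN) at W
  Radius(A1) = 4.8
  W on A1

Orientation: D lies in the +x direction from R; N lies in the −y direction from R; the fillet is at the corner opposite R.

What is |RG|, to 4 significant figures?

51.09

R is at the origin; R and D share the same y with |RD| = 28.8 and D on the +x side, so D = (28.80, 0.000). R and N share the same x with |RN| = 47.0 and N on the −y side, so N = (0.000, -47.00). The virtual corner opposite R is at (28.80, -47.00). The tangent condition forces JG to be normal to DG and since A1 is tangent to WN there, JW ⟂ WN, with radius 4.8, so the center J sits 4.8 in from both sides at J = (24.00, -42.20). That places the tangent points at G = (28.80, -42.20) on DG and W = (24.00, -47.00) on WN. Then |RG| = |G − R| = 51.09.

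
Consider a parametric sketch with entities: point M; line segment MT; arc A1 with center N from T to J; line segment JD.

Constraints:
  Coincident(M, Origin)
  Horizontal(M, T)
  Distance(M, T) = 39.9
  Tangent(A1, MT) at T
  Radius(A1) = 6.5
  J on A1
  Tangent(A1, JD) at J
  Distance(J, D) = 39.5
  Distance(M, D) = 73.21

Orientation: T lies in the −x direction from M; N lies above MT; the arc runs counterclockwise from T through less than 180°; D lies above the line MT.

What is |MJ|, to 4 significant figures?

36.62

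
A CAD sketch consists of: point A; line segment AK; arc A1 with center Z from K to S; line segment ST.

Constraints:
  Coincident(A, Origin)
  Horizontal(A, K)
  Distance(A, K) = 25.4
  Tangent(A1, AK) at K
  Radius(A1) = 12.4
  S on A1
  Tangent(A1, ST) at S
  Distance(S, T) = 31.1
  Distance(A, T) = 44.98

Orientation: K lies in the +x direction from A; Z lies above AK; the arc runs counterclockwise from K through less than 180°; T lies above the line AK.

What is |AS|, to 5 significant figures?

40.212

Checks: ∠(ZK, KA) = 90.00° ✓; |ZS| = 12.40 ✓; ∠(ZS, ST) = 90.00° ✓; |ST| = 31.10 ✓; |AT| = 44.98 ✓.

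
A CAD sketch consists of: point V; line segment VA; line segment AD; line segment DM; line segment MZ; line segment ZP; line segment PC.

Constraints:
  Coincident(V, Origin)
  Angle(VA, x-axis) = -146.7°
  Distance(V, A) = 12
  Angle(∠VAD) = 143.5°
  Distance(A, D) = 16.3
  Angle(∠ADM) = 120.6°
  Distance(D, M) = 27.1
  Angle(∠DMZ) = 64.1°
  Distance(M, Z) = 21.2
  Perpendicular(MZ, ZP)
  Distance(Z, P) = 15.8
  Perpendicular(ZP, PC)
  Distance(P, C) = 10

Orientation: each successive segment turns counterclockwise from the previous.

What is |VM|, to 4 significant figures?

42.91

V is at the origin; VA runs at -146.7° with length 12.0, so A = (-10.03, -6.588). ∠VAD = 143.5° gives AD at -110.2° from the x-axis; with |AD| = 16.3, D = (-15.66, -21.89). ∠ADM = 120.6° gives DM at -50.80° from the x-axis; with |DM| = 27.1, M = (1.470, -42.89). Then |VM| = |M − V| = 42.91.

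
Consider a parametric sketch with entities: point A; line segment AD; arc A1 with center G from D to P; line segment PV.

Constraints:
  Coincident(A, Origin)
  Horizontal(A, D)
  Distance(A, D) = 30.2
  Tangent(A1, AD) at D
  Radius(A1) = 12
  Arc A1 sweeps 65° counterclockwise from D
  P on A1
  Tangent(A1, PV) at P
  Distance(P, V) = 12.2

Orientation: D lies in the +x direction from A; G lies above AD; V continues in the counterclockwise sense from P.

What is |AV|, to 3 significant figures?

49.6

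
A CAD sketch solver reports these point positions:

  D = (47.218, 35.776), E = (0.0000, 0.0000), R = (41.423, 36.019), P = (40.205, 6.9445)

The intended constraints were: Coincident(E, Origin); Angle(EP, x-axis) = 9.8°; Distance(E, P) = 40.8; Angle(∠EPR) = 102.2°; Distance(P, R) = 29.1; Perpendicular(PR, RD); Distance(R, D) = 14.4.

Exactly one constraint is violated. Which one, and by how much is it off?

Distance(R, D) = 14.4 — off by 8.60.

E = (0.00, 0.00) ✓; EP at 9.800° ✓; |EP| = 40.80 ✓; ∠EPR = 102.2° ✓; |PR| = 29.10 ✓; ∠(PR, RD) = 90.00° ✓; |RD| = 5.800 ✗.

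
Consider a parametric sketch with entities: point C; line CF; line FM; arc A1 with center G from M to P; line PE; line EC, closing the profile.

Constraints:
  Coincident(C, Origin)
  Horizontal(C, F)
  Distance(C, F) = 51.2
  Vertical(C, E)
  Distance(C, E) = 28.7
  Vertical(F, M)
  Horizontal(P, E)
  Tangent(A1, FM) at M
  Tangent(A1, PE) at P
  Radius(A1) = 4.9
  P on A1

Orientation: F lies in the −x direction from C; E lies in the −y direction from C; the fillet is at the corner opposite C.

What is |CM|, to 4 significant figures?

56.46

The virtual corner opposite C is at (-51.20, -28.70). A1 meets FM tangentially, so GM is at right angles to FM and tangency of A1 to PE means the radius GP is perpendicular to PE, with radius 4.9, so the center G sits 4.9 in from both sides at G = (-46.30, -23.80). That places the tangent points at M = (-51.20, -23.80) on FM and P = (-46.30, -28.70) on PE. Then |CM| = |M − C| = 56.46.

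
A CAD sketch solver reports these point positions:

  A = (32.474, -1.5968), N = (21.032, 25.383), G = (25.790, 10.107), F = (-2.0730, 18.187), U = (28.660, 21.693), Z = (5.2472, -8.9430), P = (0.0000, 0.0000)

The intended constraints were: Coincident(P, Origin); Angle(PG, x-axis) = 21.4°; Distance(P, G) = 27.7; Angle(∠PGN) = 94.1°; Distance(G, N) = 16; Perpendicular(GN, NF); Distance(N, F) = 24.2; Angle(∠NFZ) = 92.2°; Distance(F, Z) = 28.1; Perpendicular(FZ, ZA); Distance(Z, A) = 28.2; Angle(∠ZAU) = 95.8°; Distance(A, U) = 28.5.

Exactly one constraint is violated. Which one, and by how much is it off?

Distance(A, U) = 28.5 — off by 4.90.

P = (0.00, 0.00) ✓; PG at 21.40° ✓; |PG| = 27.70 ✓; ∠PGN = 94.10° ✓; |GN| = 16.00 ✓; ∠(GN, NF) = 90.00° ✓; |NF| = 24.20 ✓; ∠NFZ = 92.20° ✓; |FZ| = 28.10 ✓; ∠(FZ, ZA) = 90.00° ✓; |ZA| = 28.20 ✓; ∠ZAU = 95.80° ✓; |AU| = 23.60 ✗.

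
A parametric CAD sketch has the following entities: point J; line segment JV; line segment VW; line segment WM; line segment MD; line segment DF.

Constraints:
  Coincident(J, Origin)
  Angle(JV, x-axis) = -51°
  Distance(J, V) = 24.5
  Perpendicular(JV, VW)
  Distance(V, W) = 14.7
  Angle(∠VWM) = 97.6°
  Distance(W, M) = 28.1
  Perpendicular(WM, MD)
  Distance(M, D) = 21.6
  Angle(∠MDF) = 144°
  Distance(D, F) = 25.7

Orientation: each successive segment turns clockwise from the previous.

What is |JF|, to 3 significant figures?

26.3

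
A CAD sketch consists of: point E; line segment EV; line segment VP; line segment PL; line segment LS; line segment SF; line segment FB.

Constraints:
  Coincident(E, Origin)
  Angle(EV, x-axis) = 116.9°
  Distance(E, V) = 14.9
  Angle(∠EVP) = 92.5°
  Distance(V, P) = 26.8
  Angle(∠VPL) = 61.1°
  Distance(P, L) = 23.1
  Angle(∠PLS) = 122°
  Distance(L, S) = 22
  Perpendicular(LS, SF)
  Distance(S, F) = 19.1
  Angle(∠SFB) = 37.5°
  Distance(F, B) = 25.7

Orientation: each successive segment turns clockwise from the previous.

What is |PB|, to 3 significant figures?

28.0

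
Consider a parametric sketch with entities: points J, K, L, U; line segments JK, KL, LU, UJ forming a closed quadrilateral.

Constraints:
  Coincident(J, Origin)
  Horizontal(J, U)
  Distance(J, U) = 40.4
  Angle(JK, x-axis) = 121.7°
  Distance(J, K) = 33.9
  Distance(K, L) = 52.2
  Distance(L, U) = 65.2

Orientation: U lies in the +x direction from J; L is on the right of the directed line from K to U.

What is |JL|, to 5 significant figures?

31.025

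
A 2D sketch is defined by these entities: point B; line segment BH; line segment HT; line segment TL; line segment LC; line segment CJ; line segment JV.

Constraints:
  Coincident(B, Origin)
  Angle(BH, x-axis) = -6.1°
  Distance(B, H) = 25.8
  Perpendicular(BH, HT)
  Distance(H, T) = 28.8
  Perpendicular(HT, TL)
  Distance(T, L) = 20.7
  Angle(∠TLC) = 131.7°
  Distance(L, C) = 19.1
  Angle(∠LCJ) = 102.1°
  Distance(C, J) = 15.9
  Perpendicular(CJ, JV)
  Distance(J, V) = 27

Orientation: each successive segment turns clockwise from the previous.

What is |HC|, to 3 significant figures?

36.4

B is at the origin; BH runs at -6.1° with length 25.8, so H = (25.7, -2.74). BH is perpendicular to HT, so HT runs at -96.1°; with |HT| = 28.8, T = (22.6, -31.4). HT is perpendicular to TL, so TL runs at 174°; with |TL| = 20.7, L = (2.01, -29.2). ∠TLC = 131.7° gives LC at 126° from the x-axis; with |LC| = 19.1, C = (-9.11, -13.6). Then |HC| = |C − H| = 36.4.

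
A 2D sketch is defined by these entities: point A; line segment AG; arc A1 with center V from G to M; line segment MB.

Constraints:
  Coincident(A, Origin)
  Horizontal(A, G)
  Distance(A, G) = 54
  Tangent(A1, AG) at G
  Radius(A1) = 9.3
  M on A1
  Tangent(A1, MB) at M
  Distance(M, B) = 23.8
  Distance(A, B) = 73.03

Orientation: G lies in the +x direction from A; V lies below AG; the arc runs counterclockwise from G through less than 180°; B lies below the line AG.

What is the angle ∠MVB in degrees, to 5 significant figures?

68.657°

Checks: |VM| = 9.300 ✓; ∠(VM, MB) = 90.00° ✓; |MB| = 23.80 ✓; |AB| = 73.03 ✓.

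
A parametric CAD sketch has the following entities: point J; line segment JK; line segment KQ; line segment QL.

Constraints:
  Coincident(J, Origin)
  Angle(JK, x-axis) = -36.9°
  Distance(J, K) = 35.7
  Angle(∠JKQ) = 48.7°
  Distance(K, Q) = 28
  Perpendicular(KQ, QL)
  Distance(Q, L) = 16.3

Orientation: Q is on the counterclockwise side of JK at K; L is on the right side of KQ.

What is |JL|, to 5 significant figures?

43.348

J is at the origin; JK runs at -36.9° with length 35.7, so K = 35.7·(cos -36.9°, sin -36.9°) = (28.549, -21.435). ∠JKQ = 48.7°, so KQ runs at -36.9° + (180° − 48.7°) = 94.400° from the x-axis; with |KQ| = 28.0, Q = K + 28.0·(cos 94.400°, sin 94.400°) = (26.401, 6.4825). KQ is perpendicular to QL; with |QL| = 16.3 on the right of KQ, L = Q + 16.3·(0.99705, 0.076719) = (42.653, 7.7330). Then |JL| = |L − J| = 43.348.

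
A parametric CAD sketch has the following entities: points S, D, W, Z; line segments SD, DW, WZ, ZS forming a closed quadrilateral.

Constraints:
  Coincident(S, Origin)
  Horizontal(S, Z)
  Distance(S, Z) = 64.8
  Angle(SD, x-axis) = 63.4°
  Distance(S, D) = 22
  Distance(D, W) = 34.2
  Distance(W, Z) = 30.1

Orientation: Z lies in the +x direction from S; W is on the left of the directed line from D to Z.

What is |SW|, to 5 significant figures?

49.069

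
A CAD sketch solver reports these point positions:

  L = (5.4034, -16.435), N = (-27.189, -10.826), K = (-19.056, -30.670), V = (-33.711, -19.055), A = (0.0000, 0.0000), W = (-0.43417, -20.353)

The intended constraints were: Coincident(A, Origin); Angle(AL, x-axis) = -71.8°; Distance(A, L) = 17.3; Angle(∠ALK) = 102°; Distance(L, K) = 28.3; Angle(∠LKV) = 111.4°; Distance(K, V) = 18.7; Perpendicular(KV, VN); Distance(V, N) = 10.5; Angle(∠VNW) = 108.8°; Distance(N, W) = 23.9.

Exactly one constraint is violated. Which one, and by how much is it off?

Distance(N, W) = 23.9 — off by 4.50.

A = (0.00, 0.00) ✓; AL at -71.80° ✓; |AL| = 17.30 ✓; ∠ALK = 102.0° ✓; |LK| = 28.30 ✓; ∠LKV = 111.4° ✓; |KV| = 18.70 ✓; ∠(KV, VN) = 90.00° ✓; |VN| = 10.50 ✓; ∠VNW = 108.8° ✓; |NW| = 28.40 ✗.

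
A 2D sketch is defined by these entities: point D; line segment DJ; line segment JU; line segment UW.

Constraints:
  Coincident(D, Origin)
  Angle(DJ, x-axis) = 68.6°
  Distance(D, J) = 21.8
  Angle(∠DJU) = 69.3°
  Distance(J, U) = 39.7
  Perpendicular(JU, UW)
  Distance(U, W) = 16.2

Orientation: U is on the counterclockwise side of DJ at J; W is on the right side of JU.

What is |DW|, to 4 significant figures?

48.61

∠DJU = 69.3°, so JU runs at 68.6° + (180° − 69.3°) = 179.3° from the x-axis; with |JU| = 39.7, U = J + 39.7·(cos 179.3°, sin 179.3°) = (-31.74, 20.78). JU is perpendicular to UW; with |UW| = 16.2 on the right of JU, W = U + 16.2·(0.01222, 0.9999) = (-31.54, 36.98). Then |DW| = |W − D| = 48.61.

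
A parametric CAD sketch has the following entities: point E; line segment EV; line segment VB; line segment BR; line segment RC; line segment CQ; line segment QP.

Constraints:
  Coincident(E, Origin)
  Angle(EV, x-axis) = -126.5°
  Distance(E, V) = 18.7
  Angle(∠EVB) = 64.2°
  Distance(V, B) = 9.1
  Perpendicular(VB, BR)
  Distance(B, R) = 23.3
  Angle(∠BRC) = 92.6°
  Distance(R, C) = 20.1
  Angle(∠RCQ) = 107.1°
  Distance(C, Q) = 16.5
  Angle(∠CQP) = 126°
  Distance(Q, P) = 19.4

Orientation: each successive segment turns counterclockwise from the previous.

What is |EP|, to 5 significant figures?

27.819

E is at the origin; EV runs at -126.5° with length 18.7, so V = (-11.123, -15.032). ∠EVB = 64.2° gives VB at -10.700° from the x-axis; with |VB| = 9.1, B = (-2.1814, -16.722). The perpendicularity gives BR at right angles to VB, so BR runs at 79.300°; with |BR| = 23.3, R = (2.1446, 6.1732). ∠BRC = 92.6° gives RC at 166.70° from the x-axis; with |RC| = 20.1, C = (-17.416, 10.797). ∠RCQ = 107.1° gives CQ at -120.40° from the x-axis; with |CQ| = 16.5, Q = (-25.766, -3.4343). ∠CQP = 126.0° gives QP at -66.400° from the x-axis; with |QP| = 19.4, P = (-17.999, -21.212). Then |EP| = |P − E| = 27.819.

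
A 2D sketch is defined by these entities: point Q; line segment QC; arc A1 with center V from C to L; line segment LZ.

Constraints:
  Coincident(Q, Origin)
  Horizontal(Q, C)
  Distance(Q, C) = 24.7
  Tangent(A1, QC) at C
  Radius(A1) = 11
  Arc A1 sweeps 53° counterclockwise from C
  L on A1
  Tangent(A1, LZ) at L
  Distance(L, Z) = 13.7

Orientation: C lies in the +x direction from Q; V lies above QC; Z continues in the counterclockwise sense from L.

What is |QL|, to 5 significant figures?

33.770

Q is at the origin; QC is horizontal with |QC| = 24.7 and C on the +x side, so C = (24.700, 0.0000). The tangent condition forces VC to be normal to QC, so V = C + (0, 11) = (24.700, 11.000). On A1, C sits at bearing -90° from V; a 53° counterclockwise sweep puts L at bearing -37°, so L = V + 11.0·(cos -37°, sin -37°) = (33.485, 4.3800). Then |QL| = |L − Q| = 33.770.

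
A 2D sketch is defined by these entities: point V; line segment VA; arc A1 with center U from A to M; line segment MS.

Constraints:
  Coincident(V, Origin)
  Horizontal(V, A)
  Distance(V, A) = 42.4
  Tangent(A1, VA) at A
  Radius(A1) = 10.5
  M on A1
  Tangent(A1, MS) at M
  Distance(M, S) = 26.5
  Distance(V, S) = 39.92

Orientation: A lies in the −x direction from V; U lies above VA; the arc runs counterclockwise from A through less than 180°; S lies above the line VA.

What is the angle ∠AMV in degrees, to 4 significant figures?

132.4°

V is at the origin; V and A share the same y with |VA| = 42.4 and A on the −x side, so A = (-42.40, 0.000). The tangent condition forces UA to be normal to VA, so U = A + (0, 10.5) = (-42.40, 10.50). Since UM ⟂ MS (tangency), |US| = √(10.5² + 26.5²) = 28.50 regardless of where M sits on A1. So S lies on both circle(V, 39.92) and circle(U, 28.50); the above-VA intersection is S = (-23.77, 32.07). M is the foot of the tangent from S: M = (-32.48, 7.047).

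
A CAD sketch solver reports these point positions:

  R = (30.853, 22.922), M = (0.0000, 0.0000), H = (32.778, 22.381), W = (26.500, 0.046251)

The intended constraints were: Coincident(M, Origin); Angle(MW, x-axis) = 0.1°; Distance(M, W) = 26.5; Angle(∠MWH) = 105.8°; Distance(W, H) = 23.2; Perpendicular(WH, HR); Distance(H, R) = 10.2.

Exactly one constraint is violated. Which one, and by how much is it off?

Distance(H, R) = 10.2 — off by 8.20.

M = (0.00, 0.00) ✓; MW at 0.1000° ✓; |MW| = 26.50 ✓; ∠MWH = 105.8° ✓; |WH| = 23.20 ✓; ∠(WH, HR) = 90.00° ✓; |HR| = 2.000 ✗.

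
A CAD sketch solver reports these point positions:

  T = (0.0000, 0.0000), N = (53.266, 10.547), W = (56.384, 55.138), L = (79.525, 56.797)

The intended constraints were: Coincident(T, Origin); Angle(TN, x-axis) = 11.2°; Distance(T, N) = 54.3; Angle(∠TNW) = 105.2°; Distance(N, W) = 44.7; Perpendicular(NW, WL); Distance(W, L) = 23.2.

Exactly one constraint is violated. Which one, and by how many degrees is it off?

Perpendicular(NW, WL) — off by 8.10°.

T = (0.00, 0.00) ✓; TN at 11.20° ✓; |TN| = 54.30 ✓; ∠TNW = 105.2° ✓; |NW| = 44.70 ✓; ∠(NW, WL) = 81.90° ✗; |WL| = 23.20 ✓.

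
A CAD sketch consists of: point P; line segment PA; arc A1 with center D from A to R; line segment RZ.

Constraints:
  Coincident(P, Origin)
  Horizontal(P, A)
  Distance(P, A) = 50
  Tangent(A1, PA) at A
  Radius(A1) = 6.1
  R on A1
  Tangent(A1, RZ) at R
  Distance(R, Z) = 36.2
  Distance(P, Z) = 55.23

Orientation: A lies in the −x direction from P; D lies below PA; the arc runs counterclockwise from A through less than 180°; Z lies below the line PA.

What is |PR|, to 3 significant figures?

56.1

Checks: |DA| = 6.100 ✓; |DR| = 6.100 ✓; ∠(DR, RZ) = 90.00° ✓; |RZ| = 36.20 ✓; |PZ| = 55.23 ✓.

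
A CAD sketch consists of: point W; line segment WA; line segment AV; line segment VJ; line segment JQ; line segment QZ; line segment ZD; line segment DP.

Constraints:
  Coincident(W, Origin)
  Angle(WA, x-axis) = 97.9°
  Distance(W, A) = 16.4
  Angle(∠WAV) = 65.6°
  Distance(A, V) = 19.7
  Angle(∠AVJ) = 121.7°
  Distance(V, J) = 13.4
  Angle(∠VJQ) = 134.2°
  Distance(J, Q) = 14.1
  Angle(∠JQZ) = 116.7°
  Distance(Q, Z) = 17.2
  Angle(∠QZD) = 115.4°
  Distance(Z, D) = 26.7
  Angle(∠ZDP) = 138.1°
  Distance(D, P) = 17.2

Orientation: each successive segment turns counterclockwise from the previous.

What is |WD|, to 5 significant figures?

18.158

W is at the origin; WA runs at 97.9° with length 16.4, so A = (-2.2541, 16.244). ∠WAV = 65.6° gives AV at -147.70° from the x-axis; with |AV| = 19.7, V = (-18.906, 5.7176). ∠AVJ = 121.7° gives VJ at -89.400° from the x-axis; with |VJ| = 13.4, J = (-18.765, -7.6817). ∠VJQ = 134.2° gives JQ at -43.600° from the x-axis; with |JQ| = 14.1, Q = (-8.5546, -17.405). ∠JQZ = 116.7° gives QZ at 19.700° from the x-axis; with |QZ| = 17.2, Z = (7.6387, -11.607). ∠QZD = 115.4° gives ZD at 84.300° from the x-axis; with |ZD| = 26.7, D = (10.291, 14.961). Then |WD| = |D − W| = 18.158.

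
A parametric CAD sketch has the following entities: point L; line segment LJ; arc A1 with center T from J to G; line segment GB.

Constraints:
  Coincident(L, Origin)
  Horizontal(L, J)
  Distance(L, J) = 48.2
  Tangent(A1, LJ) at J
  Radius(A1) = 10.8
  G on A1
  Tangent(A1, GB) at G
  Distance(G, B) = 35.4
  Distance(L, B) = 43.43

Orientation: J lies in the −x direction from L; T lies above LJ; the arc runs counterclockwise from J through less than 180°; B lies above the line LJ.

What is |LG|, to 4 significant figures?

39.05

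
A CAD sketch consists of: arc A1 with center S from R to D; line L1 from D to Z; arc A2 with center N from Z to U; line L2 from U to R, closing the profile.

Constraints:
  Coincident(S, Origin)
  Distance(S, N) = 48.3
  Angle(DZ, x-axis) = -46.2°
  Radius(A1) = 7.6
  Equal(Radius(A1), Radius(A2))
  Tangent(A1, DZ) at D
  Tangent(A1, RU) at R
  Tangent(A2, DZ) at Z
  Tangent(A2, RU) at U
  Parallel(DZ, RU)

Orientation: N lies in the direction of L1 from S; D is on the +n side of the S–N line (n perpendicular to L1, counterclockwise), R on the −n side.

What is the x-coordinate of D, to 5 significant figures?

5.4854

The slot axis is L1's direction at -46.2°, so u = (cos -46.2°, sin -46.2°) = (0.69214, -0.72176) and n = (−sin -46.2°, cos -46.2°) = (0.72176, 0.69214). S is at the origin and N lies 48.3 along u from S, so N = 48.3·u = (33.431, -34.861). Tangency of A1 to both parallel lines with radius 7.6 puts D and R at S ± 7.6·n: D = (5.4854, 5.2603), R = (-5.4854, -5.2603). So D.x = 5.4854.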